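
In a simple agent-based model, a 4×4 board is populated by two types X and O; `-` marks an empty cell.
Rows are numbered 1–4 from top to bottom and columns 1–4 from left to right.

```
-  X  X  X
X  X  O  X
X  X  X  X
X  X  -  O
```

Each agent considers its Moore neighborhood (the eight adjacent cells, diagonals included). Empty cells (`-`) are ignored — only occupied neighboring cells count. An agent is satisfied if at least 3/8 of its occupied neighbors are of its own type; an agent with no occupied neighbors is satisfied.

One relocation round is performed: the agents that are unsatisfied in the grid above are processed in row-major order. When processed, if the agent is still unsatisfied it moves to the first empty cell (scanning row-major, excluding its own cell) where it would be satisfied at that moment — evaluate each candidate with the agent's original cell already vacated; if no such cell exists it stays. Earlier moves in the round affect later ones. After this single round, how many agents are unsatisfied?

Initially unsatisfied (in order): (2,3), (4,4).
  (2,3): no empty cell satisfies it; stays.
  (4,4): no empty cell satisfies it; stays.
Resulting grid:
- X X X
X X O X
X X X X
X X - O
Unsatisfied now: (2,3), (4,4).

2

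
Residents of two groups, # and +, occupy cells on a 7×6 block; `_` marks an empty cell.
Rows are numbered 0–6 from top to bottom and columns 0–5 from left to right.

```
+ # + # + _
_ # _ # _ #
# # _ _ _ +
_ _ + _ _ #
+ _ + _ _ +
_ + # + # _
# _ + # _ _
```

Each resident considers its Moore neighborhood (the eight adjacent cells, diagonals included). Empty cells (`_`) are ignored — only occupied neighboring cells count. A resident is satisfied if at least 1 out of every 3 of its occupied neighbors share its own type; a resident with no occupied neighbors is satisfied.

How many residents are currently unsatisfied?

Row 0: (0,0)+ 0/2 not · (0,1)# 1/3 satisfied · (0,2)+ 0/4 not · (0,3)# 1/3 satisfied · (0,4)+ 0/3 not
Row 1: (1,1)# 3/5 satisfied · (1,3)# 1/3 satisfied · (1,5)# 0/2 not
Row 2: (2,0)# 2/2 satisfied · (2,1)# 2/3 satisfied · (2,5)+ 0/2 not
Row 3: (3,2)+ 1/2 satisfied · (3,5)# 0/2 not
Row 4: (4,0)+ 1/1 satisfied · (4,2)+ 3/4 satisfied · (4,5)+ 0/2 not
Row 5: (5,1)+ 3/5 satisfied · (5,2)# 1/5 not · (5,3)+ 2/5 satisfied · (5,4)# 1/3 satisfied
Row 6: (6,0)# 0/1 not · (6,2)+ 2/4 satisfied · (6,3)# 2/4 satisfied
Unsatisfied: (0,0), (0,2), (0,4), (1,5), (2,5), (3,5), (4,5), (5,2), (6,0) — 9 in total.

9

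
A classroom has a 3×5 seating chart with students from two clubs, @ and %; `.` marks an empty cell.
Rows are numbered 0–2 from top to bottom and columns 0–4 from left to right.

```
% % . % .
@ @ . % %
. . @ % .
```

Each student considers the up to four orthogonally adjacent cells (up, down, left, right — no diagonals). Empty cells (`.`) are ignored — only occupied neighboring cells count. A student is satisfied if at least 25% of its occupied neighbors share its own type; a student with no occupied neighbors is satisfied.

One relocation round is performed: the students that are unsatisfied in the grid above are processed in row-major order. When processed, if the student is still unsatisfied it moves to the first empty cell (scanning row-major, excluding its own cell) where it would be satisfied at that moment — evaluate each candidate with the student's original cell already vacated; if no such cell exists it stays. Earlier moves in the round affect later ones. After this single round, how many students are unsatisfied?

Initially unsatisfied (in order): (2,2).
  (2,2) → (1,2).
Resulting grid:
% % . % .
@ @ @ % %
. . . % .
All satisfied now.

0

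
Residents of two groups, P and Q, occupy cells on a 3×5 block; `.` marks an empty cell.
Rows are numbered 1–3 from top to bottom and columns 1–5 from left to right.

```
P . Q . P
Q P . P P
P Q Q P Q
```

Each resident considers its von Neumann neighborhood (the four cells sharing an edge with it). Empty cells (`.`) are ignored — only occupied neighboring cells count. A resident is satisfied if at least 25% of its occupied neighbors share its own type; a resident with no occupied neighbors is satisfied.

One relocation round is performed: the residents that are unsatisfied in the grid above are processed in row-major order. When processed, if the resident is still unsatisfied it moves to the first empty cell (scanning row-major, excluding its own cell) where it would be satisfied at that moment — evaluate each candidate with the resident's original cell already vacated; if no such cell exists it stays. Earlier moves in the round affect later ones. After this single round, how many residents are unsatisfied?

0

Initially unsatisfied (in order): (1,1), (2,1), (2,2), (3,1), (3,5).
  (1,1) → (1,2).
  (2,1) → (1,4).
  (2,2): now satisfied by earlier moves; stays.
  (3,1) → (1,1).
  (3,5) → (2,3).
Resulting grid:
P P Q Q P
. P Q P P
. Q Q P .
All satisfied now.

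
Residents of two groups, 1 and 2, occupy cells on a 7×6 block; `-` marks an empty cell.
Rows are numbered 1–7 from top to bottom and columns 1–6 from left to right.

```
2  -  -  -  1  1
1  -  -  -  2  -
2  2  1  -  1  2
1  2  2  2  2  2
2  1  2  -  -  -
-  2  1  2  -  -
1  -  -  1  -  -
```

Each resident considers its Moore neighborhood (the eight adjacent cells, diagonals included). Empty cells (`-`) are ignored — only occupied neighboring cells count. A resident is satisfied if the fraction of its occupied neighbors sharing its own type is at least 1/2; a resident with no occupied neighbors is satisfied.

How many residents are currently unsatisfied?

(1,1)2 0/1 not
(1,5)1 1/2 satisfied
(1,6)1 1/2 satisfied
(2,1)1 0/3 not
(2,5)2 1/4 not
(3,1)2 2/4 satisfied
(3,2)2 3/6 satisfied
(3,3)1 0/4 not
(3,5)1 0/5 not
(3,6)2 3/4 satisfied
(4,1)1 1/5 not
(4,2)2 5/8 satisfied
(4,3)2 4/6 satisfied
(4,4)2 3/5 satisfied
(4,5)2 3/4 satisfied
(4,6)2 2/3 satisfied
(5,1)2 2/4 satisfied
(5,2)1 2/7 not
(5,3)2 5/7 satisfied
(6,2)2 2/5 not
(6,3)1 2/5 not
(6,4)2 1/3 not
(7,1)1 0/1 not
(7,4)1 1/2 satisfied
Unsatisfied: (1,1), (2,1), (2,5), (3,3), (3,5), (4,1), (5,2), (6,2), (6,3), (6,4), (7,1) — 11 in total.

11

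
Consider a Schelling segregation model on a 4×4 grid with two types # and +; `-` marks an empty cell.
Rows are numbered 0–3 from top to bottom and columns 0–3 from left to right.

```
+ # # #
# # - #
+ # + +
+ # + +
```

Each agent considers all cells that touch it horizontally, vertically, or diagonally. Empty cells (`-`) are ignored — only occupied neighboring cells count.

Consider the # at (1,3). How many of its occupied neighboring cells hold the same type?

Occupied neighbors of (1,3): (0,2)=#, (0,3)=#, (2,2)=+, (2,3)=+.
Same type (#): 2 of 4.

2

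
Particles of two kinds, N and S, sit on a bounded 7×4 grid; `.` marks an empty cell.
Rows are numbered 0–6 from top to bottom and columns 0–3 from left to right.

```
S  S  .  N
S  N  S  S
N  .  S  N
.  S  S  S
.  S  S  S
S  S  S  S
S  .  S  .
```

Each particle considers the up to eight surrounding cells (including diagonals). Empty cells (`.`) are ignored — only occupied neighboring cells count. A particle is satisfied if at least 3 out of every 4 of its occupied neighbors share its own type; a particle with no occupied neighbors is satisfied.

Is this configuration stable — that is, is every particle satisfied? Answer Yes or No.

No

Row 0: (0,0)S 2/3 not · (0,1)S 3/4 satisfied · (0,3)N 0/2 not
Row 1: (1,0)S 2/4 not · (1,1)N 1/6 not · (1,2)S 3/6 not · (1,3)S 2/4 not
Row 2: (2,0)N 1/3 not · (2,2)S 5/7 not · (2,3)N 0/5 not
Row 3: (3,1)S 4/5 satisfied · (3,2)S 6/7 satisfied · (3,3)S 4/5 satisfied
Row 4: (4,1)S 6/6 satisfied · (4,2)S 8/8 satisfied · (4,3)S 5/5 satisfied
Row 5: (5,0)S 3/3 satisfied · (5,1)S 6/6 satisfied · (5,2)S 6/6 satisfied · (5,3)S 4/4 satisfied
Row 6: (6,0)S 2/2 satisfied · (6,2)S 3/3 satisfied
For instance (0,0) has only 2/3 same-type neighbors, below 3/4.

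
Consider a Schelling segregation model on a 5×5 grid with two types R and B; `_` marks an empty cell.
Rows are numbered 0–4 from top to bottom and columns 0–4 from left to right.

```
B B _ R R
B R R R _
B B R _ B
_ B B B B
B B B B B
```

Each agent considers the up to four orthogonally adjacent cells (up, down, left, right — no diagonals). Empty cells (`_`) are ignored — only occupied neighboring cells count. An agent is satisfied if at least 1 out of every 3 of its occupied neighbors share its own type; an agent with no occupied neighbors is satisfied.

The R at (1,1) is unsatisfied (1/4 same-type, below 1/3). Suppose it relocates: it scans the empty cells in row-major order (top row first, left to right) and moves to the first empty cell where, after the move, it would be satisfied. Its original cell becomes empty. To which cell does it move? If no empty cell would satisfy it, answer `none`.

Vacating (1,1). Empty cells in order:
  (0,2): 2/3 same-type → satisfied — stop here.

(0,2)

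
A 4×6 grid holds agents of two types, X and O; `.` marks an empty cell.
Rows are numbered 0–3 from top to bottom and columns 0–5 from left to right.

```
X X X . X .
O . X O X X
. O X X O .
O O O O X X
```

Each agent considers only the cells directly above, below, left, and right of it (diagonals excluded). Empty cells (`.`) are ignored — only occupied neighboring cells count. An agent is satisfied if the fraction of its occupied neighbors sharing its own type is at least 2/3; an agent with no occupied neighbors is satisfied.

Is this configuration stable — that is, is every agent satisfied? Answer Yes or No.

Row 0: (0,0)X 1/2 unhappy · (0,1)X 2/2 ok · (0,2)X 2/2 ok · (0,4)X 1/1 ok
Row 1: (1,0)O 0/1 unhappy · (1,2)X 2/3 ok · (1,3)O 0/3 unhappy · (1,4)X 2/4 unhappy · (1,5)X 1/1 ok
Row 2: (2,1)O 1/2 unhappy · (2,2)X 2/4 unhappy · (2,3)X 1/4 unhappy · (2,4)O 0/3 unhappy
Row 3: (3,0)O 1/1 ok · (3,1)O 3/3 ok · (3,2)O 2/3 ok · (3,3)O 1/3 unhappy · (3,4)X 1/3 unhappy · (3,5)X 1/1 ok
For instance (0,0) has only 1/2 same-type neighbors, below 2/3.

No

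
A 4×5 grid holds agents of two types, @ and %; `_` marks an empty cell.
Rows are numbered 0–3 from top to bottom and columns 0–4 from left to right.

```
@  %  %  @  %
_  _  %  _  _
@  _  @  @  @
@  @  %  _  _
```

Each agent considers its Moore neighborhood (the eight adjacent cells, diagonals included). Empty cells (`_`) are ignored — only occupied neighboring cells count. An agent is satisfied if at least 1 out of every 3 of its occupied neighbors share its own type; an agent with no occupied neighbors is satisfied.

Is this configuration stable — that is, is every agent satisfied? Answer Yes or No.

Row 0: (0,0)@ 0/1 not · (0,1)% 2/3 satisfied · (0,2)% 2/3 satisfied · (0,3)@ 0/3 not · (0,4)% 0/1 not
Row 1: (1,2)% 2/5 satisfied
Row 2: (2,0)@ 2/2 satisfied · (2,2)@ 2/4 satisfied · (2,3)@ 2/4 satisfied · (2,4)@ 1/1 satisfied
Row 3: (3,0)@ 2/2 satisfied · (3,1)@ 3/4 satisfied · (3,2)% 0/3 not
For instance (0,0) has only 0/1 same-type neighbors, below 1/3.

No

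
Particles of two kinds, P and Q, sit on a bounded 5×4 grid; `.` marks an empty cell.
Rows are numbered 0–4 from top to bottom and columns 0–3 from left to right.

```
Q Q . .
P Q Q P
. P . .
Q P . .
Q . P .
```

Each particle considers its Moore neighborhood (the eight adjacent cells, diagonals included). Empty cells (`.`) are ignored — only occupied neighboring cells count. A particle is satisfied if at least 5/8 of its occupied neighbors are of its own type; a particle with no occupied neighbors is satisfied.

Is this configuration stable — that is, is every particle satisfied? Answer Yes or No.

Row 0: (0,0)Q 2/3 ✓ · (0,1)Q 3/4 ✓
Row 1: (1,0)P 1/4 ✗ · (1,1)Q 3/5 ✗ · (1,2)Q 2/4 ✗ · (1,3)P 0/1 ✗
Row 2: (2,1)P 2/5 ✗
Row 3: (3,0)Q 1/3 ✗ · (3,1)P 2/4 ✗
Row 4: (4,0)Q 1/2 ✗ · (4,2)P 1/1 ✓
For instance (1,0) has only 1/4 same-type neighbors, below 5/8.

No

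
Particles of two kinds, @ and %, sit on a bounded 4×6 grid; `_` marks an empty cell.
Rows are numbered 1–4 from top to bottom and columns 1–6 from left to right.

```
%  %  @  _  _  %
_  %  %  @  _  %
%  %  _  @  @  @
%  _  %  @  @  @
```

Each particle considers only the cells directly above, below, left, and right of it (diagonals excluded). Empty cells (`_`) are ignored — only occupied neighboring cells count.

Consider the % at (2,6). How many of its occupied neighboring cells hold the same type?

Occupied neighbors of (2,6): (1,6)=%, (3,6)=@.
Same type (%): 1 of 2.

1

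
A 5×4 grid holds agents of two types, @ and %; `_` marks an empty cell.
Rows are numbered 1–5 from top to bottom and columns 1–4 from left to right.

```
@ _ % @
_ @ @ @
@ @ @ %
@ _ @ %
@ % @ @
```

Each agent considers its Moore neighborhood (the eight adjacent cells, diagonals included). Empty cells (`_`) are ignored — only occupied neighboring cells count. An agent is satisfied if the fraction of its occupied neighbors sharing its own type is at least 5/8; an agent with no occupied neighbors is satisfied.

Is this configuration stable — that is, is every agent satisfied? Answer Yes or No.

Row 1: (1,1)@ 1/1 ok · (1,3)% 0/4 unhappy · (1,4)@ 2/3 ok
Row 2: (2,2)@ 5/6 ok · (2,3)@ 5/7 ok · (2,4)@ 3/5 unhappy
Row 3: (3,1)@ 3/3 ok · (3,2)@ 6/6 ok · (3,3)@ 5/7 ok · (3,4)% 1/5 unhappy
Row 4: (4,1)@ 3/4 ok · (4,3)@ 4/7 unhappy · (4,4)% 1/5 unhappy
Row 5: (5,1)@ 1/2 unhappy · (5,2)% 0/4 unhappy · (5,3)@ 2/4 unhappy · (5,4)@ 2/3 ok
For instance (1,3) has only 0/4 same-type neighbors, below 5/8.

No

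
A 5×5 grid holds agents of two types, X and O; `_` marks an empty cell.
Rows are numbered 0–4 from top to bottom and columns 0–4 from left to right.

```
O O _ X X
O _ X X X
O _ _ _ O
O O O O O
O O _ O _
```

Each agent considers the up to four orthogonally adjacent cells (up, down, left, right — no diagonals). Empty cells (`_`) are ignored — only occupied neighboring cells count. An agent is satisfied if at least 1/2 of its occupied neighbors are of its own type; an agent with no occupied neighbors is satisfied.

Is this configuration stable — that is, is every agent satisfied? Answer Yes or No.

Row 0: (0,0)O 2/2 ok · (0,1)O 1/1 ok · (0,3)X 2/2 ok · (0,4)X 2/2 ok
Row 1: (1,0)O 2/2 ok · (1,2)X 1/1 ok · (1,3)X 3/3 ok · (1,4)X 2/3 ok
Row 2: (2,0)O 2/2 ok · (2,4)O 1/2 ok
Row 3: (3,0)O 3/3 ok · (3,1)O 3/3 ok · (3,2)O 2/2 ok · (3,3)O 3/3 ok · (3,4)O 2/2 ok
Row 4: (4,0)O 2/2 ok · (4,1)O 2/2 ok · (4,3)O 1/1 ok
All meet the threshold, so the configuration is stable.

Yes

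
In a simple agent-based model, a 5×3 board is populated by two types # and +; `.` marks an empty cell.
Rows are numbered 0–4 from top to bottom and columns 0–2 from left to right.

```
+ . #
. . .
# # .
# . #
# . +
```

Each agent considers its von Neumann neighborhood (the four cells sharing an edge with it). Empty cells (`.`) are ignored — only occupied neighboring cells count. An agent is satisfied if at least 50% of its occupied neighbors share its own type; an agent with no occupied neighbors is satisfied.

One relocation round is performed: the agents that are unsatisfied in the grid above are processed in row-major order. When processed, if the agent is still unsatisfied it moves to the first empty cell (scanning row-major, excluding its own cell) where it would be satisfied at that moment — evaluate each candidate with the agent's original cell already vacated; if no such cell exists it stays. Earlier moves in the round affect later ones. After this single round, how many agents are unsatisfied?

1

Initially unsatisfied (in order): (3,2), (4,2).
  (3,2) → (0,1).
  (4,2): now satisfied by earlier moves; stays.
Resulting grid:
+ # #
. . .
# # .
# . .
# . +
Unsatisfied now: (0,0).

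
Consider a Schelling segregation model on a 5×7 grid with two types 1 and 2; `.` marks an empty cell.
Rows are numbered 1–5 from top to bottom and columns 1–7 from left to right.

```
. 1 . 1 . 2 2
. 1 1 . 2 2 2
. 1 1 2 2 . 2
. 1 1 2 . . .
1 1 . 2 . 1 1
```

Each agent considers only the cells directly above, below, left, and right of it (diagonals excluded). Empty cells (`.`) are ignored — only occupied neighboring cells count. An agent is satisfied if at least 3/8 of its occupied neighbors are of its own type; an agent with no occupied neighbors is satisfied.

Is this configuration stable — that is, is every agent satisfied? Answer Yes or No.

Yes

(1,2)1 1/1 ok
(1,4)1 0/0 ok
(1,6)2 2/2 ok
(1,7)2 2/2 ok
(2,2)1 3/3 ok
(2,3)1 2/2 ok
(2,5)2 2/2 ok
(2,6)2 3/3 ok
(2,7)2 3/3 ok
(3,2)1 3/3 ok
(3,3)1 3/4 ok
(3,4)2 2/3 ok
(3,5)2 2/2 ok
(3,7)2 1/1 ok
(4,2)1 3/3 ok
(4,3)1 2/3 ok
(4,4)2 2/3 ok
(5,1)1 1/1 ok
(5,2)1 2/2 ok
(5,4)2 1/1 ok
(5,6)1 1/1 ok
(5,7)1 1/1 ok
All meet the threshold, so the configuration is stable.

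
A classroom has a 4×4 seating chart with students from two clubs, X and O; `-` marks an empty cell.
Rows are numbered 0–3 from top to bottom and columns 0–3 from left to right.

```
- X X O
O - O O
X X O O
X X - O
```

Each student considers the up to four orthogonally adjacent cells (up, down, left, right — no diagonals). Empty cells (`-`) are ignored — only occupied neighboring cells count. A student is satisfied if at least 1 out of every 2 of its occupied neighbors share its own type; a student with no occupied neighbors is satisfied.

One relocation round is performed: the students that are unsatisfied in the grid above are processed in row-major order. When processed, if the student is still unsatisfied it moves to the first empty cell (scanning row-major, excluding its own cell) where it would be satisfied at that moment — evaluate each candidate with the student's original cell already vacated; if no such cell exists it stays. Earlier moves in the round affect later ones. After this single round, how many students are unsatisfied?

0

Initially unsatisfied (in order): (0,2), (1,0).
  (0,2) → (0,0).
  (1,0) → (0,2).
Resulting grid:
X X O O
- - O O
X X O O
X X - O
All satisfied now.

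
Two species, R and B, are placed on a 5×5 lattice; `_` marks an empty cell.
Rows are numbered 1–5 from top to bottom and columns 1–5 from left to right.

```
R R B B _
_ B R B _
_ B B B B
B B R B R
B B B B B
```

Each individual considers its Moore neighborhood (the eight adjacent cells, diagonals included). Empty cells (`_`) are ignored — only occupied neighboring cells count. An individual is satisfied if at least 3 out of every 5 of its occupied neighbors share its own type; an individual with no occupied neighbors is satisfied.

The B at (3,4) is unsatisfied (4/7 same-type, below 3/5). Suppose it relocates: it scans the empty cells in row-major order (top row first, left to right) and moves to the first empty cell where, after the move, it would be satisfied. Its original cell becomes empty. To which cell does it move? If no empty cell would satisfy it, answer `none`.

(1,5)

Vacating (3,4). Empty cells in order:
  (1,5): 2/2 same-type → satisfied — stop here.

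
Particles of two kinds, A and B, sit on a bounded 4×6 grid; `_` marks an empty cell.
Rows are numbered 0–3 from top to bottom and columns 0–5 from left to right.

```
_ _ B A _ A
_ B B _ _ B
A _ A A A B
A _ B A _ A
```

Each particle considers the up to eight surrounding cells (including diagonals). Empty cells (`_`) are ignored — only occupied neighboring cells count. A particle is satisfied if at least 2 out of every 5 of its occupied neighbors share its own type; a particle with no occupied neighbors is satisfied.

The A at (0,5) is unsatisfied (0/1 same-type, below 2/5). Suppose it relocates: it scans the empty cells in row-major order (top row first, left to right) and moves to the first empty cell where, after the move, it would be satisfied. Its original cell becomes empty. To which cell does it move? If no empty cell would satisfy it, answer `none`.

(0,4)

Vacating (0,5). Empty cells in order:
  (0,0): 0/1 same-type → still unsatisfied.
  (0,1): 0/3 same-type → still unsatisfied.
  (0,4): 1/2 same-type → satisfied — stop here.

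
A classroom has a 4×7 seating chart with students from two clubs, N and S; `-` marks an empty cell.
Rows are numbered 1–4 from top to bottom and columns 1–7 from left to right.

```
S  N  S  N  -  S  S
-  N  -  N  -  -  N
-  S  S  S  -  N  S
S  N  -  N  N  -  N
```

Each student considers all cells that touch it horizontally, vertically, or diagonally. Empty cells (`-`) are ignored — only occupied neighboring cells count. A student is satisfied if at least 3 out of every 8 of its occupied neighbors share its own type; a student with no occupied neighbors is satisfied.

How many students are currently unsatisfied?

11

(1,1)S 0/2 ✗
(1,2)N 1/3 ✗
(1,3)S 0/4 ✗
(1,4)N 1/2 ✓
(1,6)S 1/2 ✓
(1,7)S 1/2 ✓
(2,2)N 1/5 ✗
(2,4)N 1/4 ✗
(2,7)N 1/4 ✗
(3,2)S 2/4 ✓
(3,3)S 2/6 ✗
(3,4)S 1/4 ✗
(3,6)N 3/4 ✓
(3,7)S 0/3 ✗
(4,1)S 1/2 ✓
(4,2)N 0/3 ✗
(4,4)N 1/3 ✗
(4,5)N 2/3 ✓
(4,7)N 1/2 ✓
Unsatisfied: (1,1), (1,2), (1,3), (2,2), (2,4), (2,7), (3,3), (3,4), (3,7), (4,2), (4,4) — 11 in total.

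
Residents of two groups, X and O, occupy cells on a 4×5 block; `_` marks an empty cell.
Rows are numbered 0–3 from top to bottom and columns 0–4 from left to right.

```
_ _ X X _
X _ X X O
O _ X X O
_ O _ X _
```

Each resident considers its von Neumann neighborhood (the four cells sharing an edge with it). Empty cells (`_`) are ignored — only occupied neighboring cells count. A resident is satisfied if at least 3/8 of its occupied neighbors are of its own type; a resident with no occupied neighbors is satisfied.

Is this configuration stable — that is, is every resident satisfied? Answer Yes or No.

Row 0: (0,2)X 2/2 ok · (0,3)X 2/2 ok
Row 1: (1,0)X 0/1 unhappy · (1,2)X 3/3 ok · (1,3)X 3/4 ok · (1,4)O 1/2 ok
Row 2: (2,0)O 0/1 unhappy · (2,2)X 2/2 ok · (2,3)X 3/4 ok · (2,4)O 1/2 ok
Row 3: (3,1)O 0/0 ok · (3,3)X 1/1 ok
For instance (1,0) has only 0/1 same-type neighbors, below 3/8.

No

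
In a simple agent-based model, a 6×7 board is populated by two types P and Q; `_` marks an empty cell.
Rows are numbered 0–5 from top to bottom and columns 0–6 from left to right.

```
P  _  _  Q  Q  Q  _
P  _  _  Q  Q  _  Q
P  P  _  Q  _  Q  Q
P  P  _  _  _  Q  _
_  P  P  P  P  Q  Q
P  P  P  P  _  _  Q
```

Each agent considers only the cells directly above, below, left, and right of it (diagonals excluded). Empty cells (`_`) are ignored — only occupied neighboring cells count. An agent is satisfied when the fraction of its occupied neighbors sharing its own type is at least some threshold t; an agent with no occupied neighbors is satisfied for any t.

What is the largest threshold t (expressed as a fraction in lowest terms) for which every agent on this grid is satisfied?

1/2

Row 0: (0,0)P 1/1 · (0,3)Q 2/2 · (0,4)Q 3/3 · (0,5)Q 1/1
Row 1: (1,0)P 2/2 · (1,3)Q 3/3 · (1,4)Q 2/2 · (1,6)Q 1/1
Row 2: (2,0)P 3/3 · (2,1)P 2/2 · (2,3)Q 1/1 · (2,5)Q 2/2 · (2,6)Q 2/2
Row 3: (3,0)P 2/2 · (3,1)P 3/3 · (3,5)Q 2/2
Row 4: (4,1)P 3/3 · (4,2)P 3/3 · (4,3)P 3/3 · (4,4)P 1/2 · (4,5)Q 2/3 · (4,6)Q 2/2
Row 5: (5,0)P 1/1 · (5,1)P 3/3 · (5,2)P 3/3 · (5,3)P 2/2 · (5,6)Q 1/1
The smallest same-type fraction is 1/2 at (4,4), which reduces to 1/2. Any threshold above that leaves this agent unsatisfied.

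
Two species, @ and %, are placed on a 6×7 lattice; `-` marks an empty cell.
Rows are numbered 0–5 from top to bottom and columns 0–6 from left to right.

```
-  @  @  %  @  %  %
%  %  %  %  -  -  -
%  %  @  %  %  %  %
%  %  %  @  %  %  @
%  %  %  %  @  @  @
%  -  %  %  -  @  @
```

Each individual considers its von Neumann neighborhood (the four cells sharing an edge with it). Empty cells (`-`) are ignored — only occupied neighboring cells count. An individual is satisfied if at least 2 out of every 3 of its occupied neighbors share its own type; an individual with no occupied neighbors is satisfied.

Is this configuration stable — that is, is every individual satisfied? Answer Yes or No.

No

(0,1)@ 1/2 ✗
(0,2)@ 1/3 ✗
(0,3)% 1/3 ✗
(0,4)@ 0/2 ✗
(0,5)% 1/2 ✗
(0,6)% 1/1 ✓
(1,0)% 2/2 ✓
(1,1)% 3/4 ✓
(1,2)% 2/4 ✗
(1,3)% 3/3 ✓
(2,0)% 3/3 ✓
(2,1)% 3/4 ✓
(2,2)@ 0/4 ✗
(2,3)% 2/4 ✗
(2,4)% 3/3 ✓
(2,5)% 3/3 ✓
(2,6)% 1/2 ✗
(3,0)% 3/3 ✓
(3,1)% 4/4 ✓
(3,2)% 2/4 ✗
(3,3)@ 0/4 ✗
(3,4)% 2/4 ✗
(3,5)% 2/4 ✗
(3,6)@ 1/3 ✗
(4,0)% 3/3 ✓
(4,1)% 3/3 ✓
(4,2)% 4/4 ✓
(4,3)% 2/4 ✗
(4,4)@ 1/3 ✗
(4,5)@ 3/4 ✓
(4,6)@ 3/3 ✓
(5,0)% 1/1 ✓
(5,2)% 2/2 ✓
(5,3)% 2/2 ✓
(5,5)@ 2/2 ✓
(5,6)@ 2/2 ✓
For instance (0,1) has only 1/2 same-type neighbors, below 2/3.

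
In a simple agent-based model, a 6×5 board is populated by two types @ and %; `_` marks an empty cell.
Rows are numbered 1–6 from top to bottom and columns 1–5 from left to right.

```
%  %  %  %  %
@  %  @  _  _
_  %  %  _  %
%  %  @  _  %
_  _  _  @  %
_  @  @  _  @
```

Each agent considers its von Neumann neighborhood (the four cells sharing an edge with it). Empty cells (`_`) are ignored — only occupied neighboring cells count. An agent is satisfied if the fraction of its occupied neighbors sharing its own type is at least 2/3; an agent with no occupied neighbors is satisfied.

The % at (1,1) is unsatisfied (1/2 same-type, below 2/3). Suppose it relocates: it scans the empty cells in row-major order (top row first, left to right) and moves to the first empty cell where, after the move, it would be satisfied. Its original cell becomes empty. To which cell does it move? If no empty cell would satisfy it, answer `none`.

Vacating (1,1). Empty cells in order:
  (2,4): 1/2 same-type → still unsatisfied.
  (2,5): 2/2 same-type → satisfied — stop here.

(2,5)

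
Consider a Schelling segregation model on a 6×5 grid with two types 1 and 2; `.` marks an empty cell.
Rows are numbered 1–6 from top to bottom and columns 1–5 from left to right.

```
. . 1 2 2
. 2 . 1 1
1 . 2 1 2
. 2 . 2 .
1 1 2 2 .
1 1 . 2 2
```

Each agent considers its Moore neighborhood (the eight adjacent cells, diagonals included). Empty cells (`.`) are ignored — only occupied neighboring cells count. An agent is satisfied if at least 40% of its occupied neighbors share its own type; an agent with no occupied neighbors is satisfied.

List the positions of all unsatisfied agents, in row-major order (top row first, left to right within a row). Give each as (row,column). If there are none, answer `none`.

Row 1: (1,3)1 1/3 not · (1,4)2 1/4 not · (1,5)2 1/3 not
Row 2: (2,2)2 1/3 not · (2,4)1 3/7 satisfied · (2,5)1 2/5 satisfied
Row 3: (3,1)1 0/2 not · (3,3)2 3/5 satisfied · (3,4)1 2/5 satisfied · (3,5)2 1/4 not
Row 4: (4,2)2 2/5 satisfied · (4,4)2 4/5 satisfied
Row 5: (5,1)1 3/4 satisfied · (5,2)1 3/5 satisfied · (5,3)2 4/6 satisfied · (5,4)2 4/4 satisfied
Row 6: (6,1)1 3/3 satisfied · (6,2)1 3/4 satisfied · (6,4)2 3/3 satisfied · (6,5)2 2/2 satisfied

(1,3), (1,4), (1,5), (2,2), (3,1), (3,5)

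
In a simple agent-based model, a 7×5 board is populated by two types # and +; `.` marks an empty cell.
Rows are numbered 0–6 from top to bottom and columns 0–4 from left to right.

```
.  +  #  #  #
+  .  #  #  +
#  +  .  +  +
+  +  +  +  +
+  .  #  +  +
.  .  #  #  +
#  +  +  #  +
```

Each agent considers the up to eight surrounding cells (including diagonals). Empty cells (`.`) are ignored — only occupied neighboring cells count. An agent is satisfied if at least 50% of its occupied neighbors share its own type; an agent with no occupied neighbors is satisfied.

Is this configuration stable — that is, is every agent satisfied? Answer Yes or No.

No

(0,1)+ 1/3 not
(0,2)# 3/4 satisfied
(0,3)# 4/5 satisfied
(0,4)# 2/3 satisfied
(1,0)+ 2/3 satisfied
(1,2)# 3/6 satisfied
(1,3)# 4/7 satisfied
(1,4)+ 2/5 not
(2,0)# 0/4 not
(2,1)+ 4/6 satisfied
(2,3)+ 5/7 satisfied
(2,4)+ 4/5 satisfied
(3,0)+ 3/4 satisfied
(3,1)+ 4/6 satisfied
(3,2)+ 5/6 satisfied
(3,3)+ 6/7 satisfied
(3,4)+ 5/5 satisfied
(4,0)+ 2/2 satisfied
(4,2)# 2/6 not
(4,3)+ 5/8 satisfied
(4,4)+ 4/5 satisfied
(5,2)# 3/6 satisfied
(5,3)# 3/8 not
(5,4)+ 3/5 satisfied
(6,0)# 0/1 not
(6,1)+ 1/3 not
(6,2)+ 1/4 not
(6,3)# 2/5 not
(6,4)+ 1/3 not
For instance (0,1) has only 1/3 same-type neighbors, below 1/2.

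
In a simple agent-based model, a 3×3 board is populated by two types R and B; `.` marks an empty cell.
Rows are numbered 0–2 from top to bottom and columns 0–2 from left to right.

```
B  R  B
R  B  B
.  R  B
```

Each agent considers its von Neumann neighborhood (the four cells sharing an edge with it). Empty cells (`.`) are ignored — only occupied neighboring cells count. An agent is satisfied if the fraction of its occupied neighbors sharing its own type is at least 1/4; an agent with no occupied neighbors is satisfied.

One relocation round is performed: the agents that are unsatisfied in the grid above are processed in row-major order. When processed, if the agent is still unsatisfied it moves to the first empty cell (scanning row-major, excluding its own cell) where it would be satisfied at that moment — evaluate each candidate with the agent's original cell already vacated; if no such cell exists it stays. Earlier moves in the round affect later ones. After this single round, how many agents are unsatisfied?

Initially unsatisfied (in order): (0,0), (0,1), (1,0), (2,1).
  (0,0): no empty cell satisfies it; stays.
  (0,1) → (2,0).
  (1,0): now satisfied by earlier moves; stays.
  (2,1): now satisfied by earlier moves; stays.
Resulting grid:
B . B
R B B
R R B
Unsatisfied now: (0,0).

1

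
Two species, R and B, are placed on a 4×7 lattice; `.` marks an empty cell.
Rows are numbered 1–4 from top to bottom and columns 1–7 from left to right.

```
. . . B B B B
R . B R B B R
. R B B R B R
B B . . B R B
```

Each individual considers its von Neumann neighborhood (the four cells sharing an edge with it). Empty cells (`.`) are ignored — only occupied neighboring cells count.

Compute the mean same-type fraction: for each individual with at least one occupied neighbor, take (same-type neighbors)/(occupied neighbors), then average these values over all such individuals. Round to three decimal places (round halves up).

Row 1: (1,4)B 1/2 · (1,5)B 3/3 · (1,6)B 3/3 · (1,7)B 1/2
Row 2: (2,1)R — no occupied neighbors · (2,3)B 1/2 · (2,4)R 0/4 · (2,5)B 2/4 · (2,6)B 3/4 · (2,7)R 1/3
Row 3: (3,2)R 0/2 · (3,3)B 2/3 · (3,4)B 1/3 · (3,5)R 0/4 · (3,6)B 1/4 · (3,7)R 1/3
Row 4: (4,1)B 1/1 · (4,2)B 1/2 · (4,5)B 0/2 · (4,6)R 0/3 · (4,7)B 0/2
Sum over 20 individuals: 1/2 + 3/3 + 3/3 + 1/2 + 1/2 + 0/4 + 2/4 + 3/4 + 1/3 + 0/2 + 2/3 + 1/3 + 0/4 + 1/4 + 1/3 + 1/1 + 1/2 + 0/2 + 0/3 + 0/2 = 49/6; mean = 49/6 ÷ 20 = 49/120 = 0.408333… → 0.408.

0.408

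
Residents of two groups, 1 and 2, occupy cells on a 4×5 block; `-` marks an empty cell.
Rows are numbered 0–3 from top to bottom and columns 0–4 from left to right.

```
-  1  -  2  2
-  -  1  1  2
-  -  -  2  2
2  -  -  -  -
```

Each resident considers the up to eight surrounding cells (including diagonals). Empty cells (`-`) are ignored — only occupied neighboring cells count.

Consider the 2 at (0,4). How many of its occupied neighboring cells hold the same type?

Occupied neighbors of (0,4): (0,3)=2, (1,3)=1, (1,4)=2.
Same type (2): 2 of 3.

2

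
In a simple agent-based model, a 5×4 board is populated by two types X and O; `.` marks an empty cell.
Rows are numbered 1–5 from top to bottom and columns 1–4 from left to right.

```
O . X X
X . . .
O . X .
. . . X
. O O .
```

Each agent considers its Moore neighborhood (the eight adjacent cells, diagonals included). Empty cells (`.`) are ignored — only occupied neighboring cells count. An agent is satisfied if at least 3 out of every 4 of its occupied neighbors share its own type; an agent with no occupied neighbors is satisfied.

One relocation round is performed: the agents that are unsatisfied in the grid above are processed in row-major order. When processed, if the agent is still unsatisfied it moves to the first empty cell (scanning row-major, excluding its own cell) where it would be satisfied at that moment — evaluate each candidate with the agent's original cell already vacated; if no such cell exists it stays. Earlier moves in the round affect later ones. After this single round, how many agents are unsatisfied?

0

Initially unsatisfied (in order): (1,1), (2,1), (3,1), (4,4), (5,3).
  (1,1) → (4,1).
  (2,1) → (1,1).
  (3,1): now satisfied by earlier moves; stays.
  (4,4) → (1,2).
  (5,3): now satisfied by earlier moves; stays.
Resulting grid:
X X X X
. . . .
O . X .
O . . .
. O O .
All satisfied now.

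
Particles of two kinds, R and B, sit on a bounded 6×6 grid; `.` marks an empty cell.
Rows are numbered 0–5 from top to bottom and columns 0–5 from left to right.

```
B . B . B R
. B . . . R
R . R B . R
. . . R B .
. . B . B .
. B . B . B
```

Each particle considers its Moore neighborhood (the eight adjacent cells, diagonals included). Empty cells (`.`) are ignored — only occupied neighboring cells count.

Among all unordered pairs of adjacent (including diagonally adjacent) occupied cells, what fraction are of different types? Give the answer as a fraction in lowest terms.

10/21

Scan each occupied cell's neighbors to the right and below (and the two forward diagonals) so each pair is counted once.
Row 0: B(0,0)–B(1,1)= B(0,2)–B(1,1)= B(0,4)–R(0,5)≠ B(0,4)–R(1,5)≠ R(0,5)–R(1,5)=  → 2/5 unlike.
Row 1: B(1,1)–R(2,2)≠ B(1,1)–R(2,0)≠ R(1,5)–R(2,5)=  → 2/3 unlike.
Row 2: R(2,2)–B(2,3)≠ R(2,2)–R(3,3)= B(2,3)–R(3,3)≠ B(2,3)–B(3,4)= R(2,5)–B(3,4)≠  → 3/5 unlike.
Row 3: R(3,3)–B(3,4)≠ R(3,3)–B(4,4)≠ R(3,3)–B(4,2)≠ B(3,4)–B(4,4)=  → 3/4 unlike.
Row 4: B(4,2)–B(5,3)= B(4,2)–B(5,1)= B(4,4)–B(5,5)= B(4,4)–B(5,3)=  → 0/4 unlike.
Total adjacent occupied pairs: 21; unlike-type pairs: 10.
10/21 is already in lowest terms.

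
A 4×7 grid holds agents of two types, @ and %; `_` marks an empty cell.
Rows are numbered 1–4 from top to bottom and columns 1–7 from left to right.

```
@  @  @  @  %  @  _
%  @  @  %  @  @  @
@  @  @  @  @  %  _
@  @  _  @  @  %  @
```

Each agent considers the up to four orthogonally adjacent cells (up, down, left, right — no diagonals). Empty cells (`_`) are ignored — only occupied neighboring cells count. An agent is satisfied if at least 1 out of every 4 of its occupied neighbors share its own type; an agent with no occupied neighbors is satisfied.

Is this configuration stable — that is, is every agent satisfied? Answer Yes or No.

No

Row 1: (1,1)@ 1/2 ✓ · (1,2)@ 3/3 ✓ · (1,3)@ 3/3 ✓ · (1,4)@ 1/3 ✓ · (1,5)% 0/3 ✗ · (1,6)@ 1/2 ✓
Row 2: (2,1)% 0/3 ✗ · (2,2)@ 3/4 ✓ · (2,3)@ 3/4 ✓ · (2,4)% 0/4 ✗ · (2,5)@ 2/4 ✓ · (2,6)@ 3/4 ✓ · (2,7)@ 1/1 ✓
Row 3: (3,1)@ 2/3 ✓ · (3,2)@ 4/4 ✓ · (3,3)@ 3/3 ✓ · (3,4)@ 3/4 ✓ · (3,5)@ 3/4 ✓ · (3,6)% 1/3 ✓
Row 4: (4,1)@ 2/2 ✓ · (4,2)@ 2/2 ✓ · (4,4)@ 2/2 ✓ · (4,5)@ 2/3 ✓ · (4,6)% 1/3 ✓ · (4,7)@ 0/1 ✗
For instance (1,5) has only 0/3 same-type neighbors, below 1/4.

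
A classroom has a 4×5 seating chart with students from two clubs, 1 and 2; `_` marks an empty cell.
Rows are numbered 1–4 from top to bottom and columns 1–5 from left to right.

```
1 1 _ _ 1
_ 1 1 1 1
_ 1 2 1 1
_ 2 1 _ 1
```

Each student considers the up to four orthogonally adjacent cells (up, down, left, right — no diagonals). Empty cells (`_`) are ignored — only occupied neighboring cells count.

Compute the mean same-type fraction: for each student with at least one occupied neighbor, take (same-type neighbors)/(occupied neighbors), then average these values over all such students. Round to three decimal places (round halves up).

0.690

(1,1)1 1/1
(1,2)1 2/2
(1,5)1 1/1
(2,2)1 3/3
(2,3)1 2/3
(2,4)1 3/3
(2,5)1 3/3
(3,2)1 1/3
(3,3)2 0/4
(3,4)1 2/3
(3,5)1 3/3
(4,2)2 0/2
(4,3)1 0/2
(4,5)1 1/1
Sum over 14 students: 1/1 + 2/2 + 1/1 + 3/3 + 2/3 + 3/3 + 3/3 + 1/3 + 0/4 + 2/3 + 3/3 + 0/2 + 0/2 + 1/1 = 29/3; mean = 29/3 ÷ 14 = 29/42 = 0.690476… → 0.690.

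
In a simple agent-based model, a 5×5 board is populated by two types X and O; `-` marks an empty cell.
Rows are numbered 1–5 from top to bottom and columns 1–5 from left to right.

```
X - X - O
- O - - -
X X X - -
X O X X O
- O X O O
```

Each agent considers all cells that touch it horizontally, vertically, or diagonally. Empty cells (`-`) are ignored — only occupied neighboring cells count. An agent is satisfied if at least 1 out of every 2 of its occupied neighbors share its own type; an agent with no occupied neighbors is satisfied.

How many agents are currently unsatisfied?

7

Row 1: (1,1)X 0/1 ✗ · (1,3)X 0/1 ✗ · (1,5)O 0/0 ✓
Row 2: (2,2)O 0/5 ✗
Row 3: (3,1)X 2/4 ✓ · (3,2)X 4/6 ✓ · (3,3)X 3/5 ✓
Row 4: (4,1)X 2/4 ✓ · (4,2)O 1/7 ✗ · (4,3)X 4/7 ✓ · (4,4)X 3/6 ✓ · (4,5)O 2/3 ✓
Row 5: (5,2)O 1/4 ✗ · (5,3)X 2/5 ✗ · (5,4)O 2/5 ✗ · (5,5)O 2/3 ✓
Unsatisfied: (1,1), (1,3), (2,2), (4,2), (5,2), (5,3), (5,4) — 7 in total.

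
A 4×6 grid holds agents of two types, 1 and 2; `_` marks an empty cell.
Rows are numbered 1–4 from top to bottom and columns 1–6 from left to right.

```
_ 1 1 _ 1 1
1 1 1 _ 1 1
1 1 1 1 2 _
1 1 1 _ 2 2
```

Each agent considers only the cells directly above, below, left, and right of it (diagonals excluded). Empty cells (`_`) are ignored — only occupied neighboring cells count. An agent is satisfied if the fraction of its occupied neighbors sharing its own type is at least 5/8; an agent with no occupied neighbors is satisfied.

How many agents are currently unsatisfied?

Row 1: (1,2)1 2/2 ✓ · (1,3)1 2/2 ✓ · (1,5)1 2/2 ✓ · (1,6)1 2/2 ✓
Row 2: (2,1)1 2/2 ✓ · (2,2)1 4/4 ✓ · (2,3)1 3/3 ✓ · (2,5)1 2/3 ✓ · (2,6)1 2/2 ✓
Row 3: (3,1)1 3/3 ✓ · (3,2)1 4/4 ✓ · (3,3)1 4/4 ✓ · (3,4)1 1/2 ✗ · (3,5)2 1/3 ✗
Row 4: (4,1)1 2/2 ✓ · (4,2)1 3/3 ✓ · (4,3)1 2/2 ✓ · (4,5)2 2/2 ✓ · (4,6)2 1/1 ✓
Unsatisfied: (3,4), (3,5) — 2 in total.

2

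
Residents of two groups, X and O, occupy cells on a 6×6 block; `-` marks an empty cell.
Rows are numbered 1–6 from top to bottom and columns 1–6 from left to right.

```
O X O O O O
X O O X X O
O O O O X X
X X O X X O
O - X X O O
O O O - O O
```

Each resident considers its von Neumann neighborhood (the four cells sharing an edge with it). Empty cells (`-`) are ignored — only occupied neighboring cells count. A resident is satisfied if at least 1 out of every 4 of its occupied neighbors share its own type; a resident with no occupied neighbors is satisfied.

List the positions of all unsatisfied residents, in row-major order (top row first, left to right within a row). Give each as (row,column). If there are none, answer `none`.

Row 1: (1,1)O 0/2 unhappy · (1,2)X 0/3 unhappy · (1,3)O 2/3 ok · (1,4)O 2/3 ok · (1,5)O 2/3 ok · (1,6)O 2/2 ok
Row 2: (2,1)X 0/3 unhappy · (2,2)O 2/4 ok · (2,3)O 3/4 ok · (2,4)X 1/4 ok · (2,5)X 2/4 ok · (2,6)O 1/3 ok
Row 3: (3,1)O 1/3 ok · (3,2)O 3/4 ok · (3,3)O 4/4 ok · (3,4)O 1/4 ok · (3,5)X 3/4 ok · (3,6)X 1/3 ok
Row 4: (4,1)X 1/3 ok · (4,2)X 1/3 ok · (4,3)O 1/4 ok · (4,4)X 2/4 ok · (4,5)X 2/4 ok · (4,6)O 1/3 ok
Row 5: (5,1)O 1/2 ok · (5,3)X 1/3 ok · (5,4)X 2/3 ok · (5,5)O 2/4 ok · (5,6)O 3/3 ok
Row 6: (6,1)O 2/2 ok · (6,2)O 2/2 ok · (6,3)O 1/2 ok · (6,5)O 2/2 ok · (6,6)O 2/2 ok

(1,1), (1,2), (2,1)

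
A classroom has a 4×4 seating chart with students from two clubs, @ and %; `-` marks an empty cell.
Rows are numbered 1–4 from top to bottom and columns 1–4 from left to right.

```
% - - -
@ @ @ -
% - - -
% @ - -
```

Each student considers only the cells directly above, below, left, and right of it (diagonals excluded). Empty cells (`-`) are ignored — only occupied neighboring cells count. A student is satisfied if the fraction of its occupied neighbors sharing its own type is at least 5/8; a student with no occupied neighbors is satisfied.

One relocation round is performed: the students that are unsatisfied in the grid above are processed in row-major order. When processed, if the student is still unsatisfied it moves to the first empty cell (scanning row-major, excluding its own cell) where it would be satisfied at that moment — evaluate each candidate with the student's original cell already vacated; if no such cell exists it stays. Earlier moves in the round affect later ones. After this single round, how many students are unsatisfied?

0

Initially unsatisfied (in order): (1,1), (2,1), (3,1), (4,1), (4,2).
  (1,1) → (1,4).
  (2,1) → (1,1).
  (3,1): now satisfied by earlier moves; stays.
  (4,1) → (3,4).
  (4,2): now satisfied by earlier moves; stays.
Resulting grid:
@ - - %
- @ @ -
% - - %
- @ - -
All satisfied now.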